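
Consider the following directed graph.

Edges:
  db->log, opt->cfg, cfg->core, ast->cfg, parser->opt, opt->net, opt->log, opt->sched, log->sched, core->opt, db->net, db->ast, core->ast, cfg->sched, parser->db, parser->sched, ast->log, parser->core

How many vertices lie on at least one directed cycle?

A vertex is on a directed cycle iff it belongs to a strongly connected component of size ≥ 2 (or has a self-loop).
The vertices on cycles are {ast, cfg, opt, core} — 4 in total.

4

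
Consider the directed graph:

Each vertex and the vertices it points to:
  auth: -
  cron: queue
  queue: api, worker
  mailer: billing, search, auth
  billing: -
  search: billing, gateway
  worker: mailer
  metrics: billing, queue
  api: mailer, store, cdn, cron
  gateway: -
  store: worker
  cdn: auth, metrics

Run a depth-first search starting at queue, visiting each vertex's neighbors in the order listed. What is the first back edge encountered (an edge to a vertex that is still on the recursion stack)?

DFS from queue (visiting each vertex's neighbors in the order listed); mark gray on enter, black on exit:
queue gray
  api gray
    mailer gray
      billing gray
      billing black
      search gray
        search→billing: billing black — skip
        gateway gray
        gateway black
      search black
      auth gray
      auth black
    mailer black
    store gray
      worker gray
        worker→mailer: mailer black — skip
      worker black
    store black
    cdn gray
      cdn→auth: auth black — skip
      metrics gray
        metrics→billing: billing black — skip
        metrics→queue: queue is gray → back edge
First back edge: metrics → queue.

metrics→queue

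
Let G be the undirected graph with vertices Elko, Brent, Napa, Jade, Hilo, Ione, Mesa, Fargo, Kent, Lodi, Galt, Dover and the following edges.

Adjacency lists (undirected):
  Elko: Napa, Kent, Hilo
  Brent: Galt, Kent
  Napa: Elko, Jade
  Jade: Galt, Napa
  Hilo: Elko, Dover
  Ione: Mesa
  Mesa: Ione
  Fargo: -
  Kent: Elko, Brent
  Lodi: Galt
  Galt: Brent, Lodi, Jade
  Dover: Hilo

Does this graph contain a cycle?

Yes

DFS, tracking each vertex's parent; an edge to a visited non-parent vertex closes a cycle.
Start from Lodi:
visit Lodi (parent –)
  visit Galt (parent Lodi)
    visit Brent (parent Galt)
      Brent–Galt: parent, skip
      visit Kent (parent Brent)
        visit Elko (parent Kent)
          visit Napa (parent Elko)
            Napa–Elko: parent, skip
            visit Jade (parent Napa)
              Jade–Galt: Galt visited and ≠ parent → cycle
Cycle: Galt – Brent – Kent – Elko – Napa – Jade – Galt.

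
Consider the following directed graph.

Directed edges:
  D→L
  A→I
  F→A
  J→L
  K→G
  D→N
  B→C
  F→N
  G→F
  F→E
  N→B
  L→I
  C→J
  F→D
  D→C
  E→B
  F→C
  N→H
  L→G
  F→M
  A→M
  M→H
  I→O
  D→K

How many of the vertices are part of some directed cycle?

A vertex is on a directed cycle iff it belongs to a strongly connected component of size ≥ 2 (or has a self-loop).
The vertices on cycles are {B, C, D, E, F, G, J, K, L, N} — 10 in total.

10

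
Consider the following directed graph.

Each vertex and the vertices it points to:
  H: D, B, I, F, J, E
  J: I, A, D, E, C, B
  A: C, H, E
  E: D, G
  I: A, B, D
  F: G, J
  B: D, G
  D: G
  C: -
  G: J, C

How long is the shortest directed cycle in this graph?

3

For each vertex v, BFS finds the shortest path from v back to v.
The shortest such closed walk is H → J → A → H, length 3.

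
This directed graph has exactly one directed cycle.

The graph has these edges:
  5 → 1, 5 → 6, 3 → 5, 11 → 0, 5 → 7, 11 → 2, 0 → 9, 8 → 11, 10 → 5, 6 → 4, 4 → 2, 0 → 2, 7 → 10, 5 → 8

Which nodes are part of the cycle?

5, 7, 10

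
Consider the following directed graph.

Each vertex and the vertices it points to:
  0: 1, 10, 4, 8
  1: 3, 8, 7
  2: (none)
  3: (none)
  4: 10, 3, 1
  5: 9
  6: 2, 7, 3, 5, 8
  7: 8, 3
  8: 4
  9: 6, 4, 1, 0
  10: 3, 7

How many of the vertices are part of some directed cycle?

8

A vertex is on a directed cycle iff it belongs to a strongly connected component of size ≥ 2 (or has a self-loop).
The vertices on cycles are {1, 4, 5, 6, 7, 8, 9, 10} — 8 in total.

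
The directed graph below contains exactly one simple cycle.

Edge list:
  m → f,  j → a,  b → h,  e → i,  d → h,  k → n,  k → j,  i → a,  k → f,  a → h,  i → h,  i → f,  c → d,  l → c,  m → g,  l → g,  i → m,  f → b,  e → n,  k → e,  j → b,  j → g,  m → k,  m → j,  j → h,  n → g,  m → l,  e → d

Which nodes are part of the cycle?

e, i, k, m

DFS with gray/black marking from m:
m gray
  g gray
  g black
  k gray
    j gray
      b gray
        h gray
        h black
      b black
      a gray
        a→h: h black — skip
      a black
      j→h: h black — skip
      j→g: g black — skip
    j black
    f gray
      f→b: b black — skip
    f black
    e gray
      n gray
        n→g: g black — skip
      n black
      d gray
        d→h: h black — skip
      d black
      i gray
        i→m: m is gray → back edge
Back edge closes the cycle m → k → e → i → m; its vertices are {e, i, k, m}.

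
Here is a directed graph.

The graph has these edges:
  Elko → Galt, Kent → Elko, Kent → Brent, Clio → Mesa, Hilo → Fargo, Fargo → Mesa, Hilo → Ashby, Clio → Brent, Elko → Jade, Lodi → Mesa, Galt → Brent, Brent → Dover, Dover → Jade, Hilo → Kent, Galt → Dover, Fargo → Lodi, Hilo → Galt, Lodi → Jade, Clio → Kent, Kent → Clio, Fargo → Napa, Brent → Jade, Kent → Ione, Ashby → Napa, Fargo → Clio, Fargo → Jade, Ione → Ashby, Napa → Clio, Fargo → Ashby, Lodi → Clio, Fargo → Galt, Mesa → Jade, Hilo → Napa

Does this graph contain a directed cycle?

Yes

DFS with white/gray/black marking, starting from Brent:
Brent gray
  Jade gray
  Jade black
  Dover gray
    Dover→Jade: Jade black — skip
  Dover black
Brent black
Ashby gray
  Napa gray
    Clio gray
      Kent gray
        Elko gray
          Galt gray
            Galt→Brent: Brent black — skip
            Galt→Dover: Dover black — skip
          Galt black
          Elko→Jade: Jade black — skip
        Elko black
        Kent→Brent: Brent black — skip
        Ione gray
          Ione→Ashby: Ashby is gray → back edge
Back edge found, so a cycle exists: Ashby → Napa → Clio → Kent → Ione → Ashby.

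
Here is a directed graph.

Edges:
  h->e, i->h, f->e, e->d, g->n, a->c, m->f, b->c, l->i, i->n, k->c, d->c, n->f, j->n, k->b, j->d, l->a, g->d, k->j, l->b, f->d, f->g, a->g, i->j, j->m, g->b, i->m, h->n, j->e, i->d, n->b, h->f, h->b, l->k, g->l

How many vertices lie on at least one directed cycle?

10

A vertex is on a directed cycle iff it belongs to a strongly connected component of size ≥ 2 (or has a self-loop).
The vertices on cycles are {a, f, g, h, i, j, k, l, m, n} — 10 in total.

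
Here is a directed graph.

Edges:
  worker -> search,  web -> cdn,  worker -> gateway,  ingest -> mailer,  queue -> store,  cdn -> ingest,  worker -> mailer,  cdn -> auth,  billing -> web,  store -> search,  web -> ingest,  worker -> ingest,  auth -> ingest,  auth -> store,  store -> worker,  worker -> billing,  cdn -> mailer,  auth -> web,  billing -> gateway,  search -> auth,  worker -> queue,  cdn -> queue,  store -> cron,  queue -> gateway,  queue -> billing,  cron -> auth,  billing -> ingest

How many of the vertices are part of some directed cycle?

A vertex is on a directed cycle iff it belongs to a strongly connected component of size ≥ 2 (or has a self-loop).
The vertices on cycles are {cdn, web, auth, cron, queue, store, search, worker, billing} — 9 in total.

9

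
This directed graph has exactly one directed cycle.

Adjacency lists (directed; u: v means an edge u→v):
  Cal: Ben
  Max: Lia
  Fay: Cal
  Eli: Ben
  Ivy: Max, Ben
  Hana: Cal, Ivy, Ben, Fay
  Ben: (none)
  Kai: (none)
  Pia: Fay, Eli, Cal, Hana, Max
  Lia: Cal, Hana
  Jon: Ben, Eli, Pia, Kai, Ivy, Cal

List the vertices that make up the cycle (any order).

DFS with gray/black marking from Max:
Max gray
  Lia gray
    Cal gray
      Ben gray
      Ben black
    Cal black
    Hana gray
      Hana→Cal: Cal black — skip
      Ivy gray
        Ivy→Max: Max is gray → back edge
Back edge closes the cycle Max → Lia → Hana → Ivy → Max; its vertices are {Ivy, Lia, Max, Hana}.

Ivy, Lia, Max, Hana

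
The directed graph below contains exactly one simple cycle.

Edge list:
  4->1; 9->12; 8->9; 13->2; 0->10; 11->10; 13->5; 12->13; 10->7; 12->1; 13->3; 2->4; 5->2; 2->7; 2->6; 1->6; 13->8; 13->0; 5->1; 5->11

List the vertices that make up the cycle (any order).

DFS with gray/black marking from 13:
13 gray
  3 gray
  3 black
  0 gray
    10 gray
      7 gray
      7 black
    10 black
  0 black
  5 gray
    11 gray
      11→10: 10 black — skip
    11 black
    2 gray
      4 gray
        1 gray
          6 gray
          6 black
        1 black
      4 black
      2→6: 6 black — skip
      2→7: 7 black — skip
    2 black
    5→1: 1 black — skip
  5 black
  13→2: 2 black — skip
  8 gray
    9 gray
      12 gray
        12→1: 1 black — skip
        12→13: 13 is gray → back edge
Back edge closes the cycle 13 → 8 → 9 → 12 → 13; its vertices are {8, 9, 12, 13}.

8, 9, 12, 13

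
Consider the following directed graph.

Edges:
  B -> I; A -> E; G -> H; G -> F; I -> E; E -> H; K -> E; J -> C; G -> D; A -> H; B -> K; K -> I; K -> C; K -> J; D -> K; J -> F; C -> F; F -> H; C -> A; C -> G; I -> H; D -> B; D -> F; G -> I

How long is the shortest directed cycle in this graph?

For each vertex v, BFS finds the shortest path from v back to v.
The shortest such closed walk is G → D → K → C → G, length 4.

4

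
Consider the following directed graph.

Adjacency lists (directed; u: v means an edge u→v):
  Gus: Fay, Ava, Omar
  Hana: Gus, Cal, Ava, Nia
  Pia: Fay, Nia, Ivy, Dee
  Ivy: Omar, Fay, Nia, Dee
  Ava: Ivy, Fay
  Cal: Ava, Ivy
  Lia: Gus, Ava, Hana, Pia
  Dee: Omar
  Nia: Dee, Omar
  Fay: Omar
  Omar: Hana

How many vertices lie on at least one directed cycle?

9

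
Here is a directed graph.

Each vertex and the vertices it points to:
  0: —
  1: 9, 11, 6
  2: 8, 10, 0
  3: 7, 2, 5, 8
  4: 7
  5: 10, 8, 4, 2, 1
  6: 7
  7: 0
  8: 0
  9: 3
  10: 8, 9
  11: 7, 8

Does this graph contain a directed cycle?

DFS with white/gray/black marking, starting from 0:
0 gray
0 black
1 gray
  9 gray
    3 gray
      7 gray
        7→0: 0 black — skip
      7 black
      2 gray
        8 gray
          8→0: 0 black — skip
        8 black
        10 gray
          10→8: 8 black — skip
          10→9: 9 is gray → back edge
Back edge found, so a cycle exists: 9 → 3 → 2 → 10 → 9.

Yes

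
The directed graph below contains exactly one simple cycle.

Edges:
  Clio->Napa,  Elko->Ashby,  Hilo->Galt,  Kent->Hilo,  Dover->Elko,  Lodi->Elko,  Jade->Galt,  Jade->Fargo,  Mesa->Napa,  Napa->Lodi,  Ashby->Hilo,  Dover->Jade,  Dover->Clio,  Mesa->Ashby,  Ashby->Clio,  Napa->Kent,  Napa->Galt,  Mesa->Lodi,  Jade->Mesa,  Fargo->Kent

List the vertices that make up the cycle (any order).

DFS with gray/black marking from Elko:
Elko gray
  Ashby gray
    Clio gray
      Napa gray
        Galt gray
        Galt black
        Kent gray
          Hilo gray
            Hilo→Galt: Galt black — skip
          Hilo black
        Kent black
        Lodi gray
          Lodi→Elko: Elko is gray → back edge
Back edge closes the cycle Elko → Ashby → Clio → Napa → Lodi → Elko; its vertices are {Clio, Elko, Lodi, Napa, Ashby}.

Clio, Elko, Lodi, Napa, Ashby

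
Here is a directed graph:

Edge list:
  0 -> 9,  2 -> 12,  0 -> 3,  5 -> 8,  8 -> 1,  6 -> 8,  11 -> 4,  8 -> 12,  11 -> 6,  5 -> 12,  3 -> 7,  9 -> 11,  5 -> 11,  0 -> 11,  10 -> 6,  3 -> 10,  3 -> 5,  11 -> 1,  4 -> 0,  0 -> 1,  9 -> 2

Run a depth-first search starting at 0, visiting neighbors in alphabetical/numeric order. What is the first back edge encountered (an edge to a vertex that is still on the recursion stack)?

DFS from 0 (visiting neighbors in alphabetical/numeric order); mark gray on enter, black on exit:
0 gray
  1 gray
  1 black
  3 gray
    5 gray
      8 gray
        8→1: 1 black — skip
        12 gray
        12 black
      8 black
      11 gray
        11→1: 1 black — skip
        4 gray
          4→0: 0 is gray → back edge
First back edge: 4 → 0.

4→0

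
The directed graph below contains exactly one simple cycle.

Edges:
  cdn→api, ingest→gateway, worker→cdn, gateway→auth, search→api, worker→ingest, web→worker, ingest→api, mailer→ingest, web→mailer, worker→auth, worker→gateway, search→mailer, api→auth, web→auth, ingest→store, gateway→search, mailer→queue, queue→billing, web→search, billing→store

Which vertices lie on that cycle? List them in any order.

ingest, mailer, search, gateway

DFS with gray/black marking from mailer:
mailer gray
  ingest gray
    gateway gray
      auth gray
      auth black
      search gray
        api gray
          api→auth: auth black — skip
        api black
        search→mailer: mailer is gray → back edge
Back edge closes the cycle mailer → ingest → gateway → search → mailer; its vertices are {ingest, mailer, search, gateway}.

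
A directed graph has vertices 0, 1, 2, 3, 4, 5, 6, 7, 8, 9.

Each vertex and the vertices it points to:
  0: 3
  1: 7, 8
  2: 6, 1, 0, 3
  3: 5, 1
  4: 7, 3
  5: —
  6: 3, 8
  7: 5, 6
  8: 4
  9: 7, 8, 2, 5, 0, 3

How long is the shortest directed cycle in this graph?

4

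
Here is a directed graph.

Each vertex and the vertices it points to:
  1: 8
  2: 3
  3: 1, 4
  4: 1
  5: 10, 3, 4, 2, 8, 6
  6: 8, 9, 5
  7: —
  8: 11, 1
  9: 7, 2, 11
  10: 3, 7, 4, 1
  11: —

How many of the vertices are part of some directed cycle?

A vertex is on a directed cycle iff it belongs to a strongly connected component of size ≥ 2 (or has a self-loop).
The vertices on cycles are {1, 5, 6, 8} — 4 in total.

4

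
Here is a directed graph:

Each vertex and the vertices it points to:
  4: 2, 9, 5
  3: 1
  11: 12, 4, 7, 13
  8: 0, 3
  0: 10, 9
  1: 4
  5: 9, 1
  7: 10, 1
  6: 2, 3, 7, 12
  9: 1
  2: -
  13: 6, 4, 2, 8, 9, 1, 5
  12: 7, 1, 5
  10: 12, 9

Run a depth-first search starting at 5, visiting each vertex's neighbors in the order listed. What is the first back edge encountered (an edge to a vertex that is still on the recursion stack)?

4->9

DFS from 5 (visiting each vertex's neighbors in the order listed); mark gray on enter, black on exit:
5 gray
  9 gray
    1 gray
      4 gray
        2 gray
        2 black
        4→9: 9 is gray → back edge
First back edge: 4 → 9.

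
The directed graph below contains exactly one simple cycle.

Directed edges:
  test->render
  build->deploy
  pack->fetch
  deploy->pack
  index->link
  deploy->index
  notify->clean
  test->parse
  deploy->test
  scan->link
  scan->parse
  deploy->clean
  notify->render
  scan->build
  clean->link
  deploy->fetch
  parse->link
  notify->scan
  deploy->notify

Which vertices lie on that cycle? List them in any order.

DFS with gray/black marking from deploy:
deploy gray
  pack gray
    fetch gray
    fetch black
  pack black
  deploy→fetch: fetch black — skip
  test gray
    parse gray
      link gray
      link black
    parse black
    render gray
    render black
  test black
  index gray
    index→link: link black — skip
  index black
  clean gray
    clean→link: link black — skip
  clean black
  notify gray
    notify→render: render black — skip
    scan gray
      scan→parse: parse black — skip
      build gray
        build→deploy: deploy is gray → back edge
Back edge closes the cycle deploy → notify → scan → build → deploy; its vertices are {scan, build, deploy, notify}.

scan, build, deploy, notify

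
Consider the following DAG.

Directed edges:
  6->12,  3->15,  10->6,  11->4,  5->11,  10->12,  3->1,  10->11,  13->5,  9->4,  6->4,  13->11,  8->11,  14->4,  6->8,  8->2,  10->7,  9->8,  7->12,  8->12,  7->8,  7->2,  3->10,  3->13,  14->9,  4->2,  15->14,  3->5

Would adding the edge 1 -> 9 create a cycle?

No

Adding 1→9 creates a cycle iff 9 can already reach 1.
Explore from 9: no path reaches 1. The graph stays acyclic.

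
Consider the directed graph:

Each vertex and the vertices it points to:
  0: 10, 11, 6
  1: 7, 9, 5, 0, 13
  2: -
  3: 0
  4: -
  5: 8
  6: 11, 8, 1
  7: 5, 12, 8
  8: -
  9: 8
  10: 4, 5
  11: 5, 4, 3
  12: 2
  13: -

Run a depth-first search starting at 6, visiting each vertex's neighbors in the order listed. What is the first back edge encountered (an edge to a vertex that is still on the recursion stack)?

0→11

DFS from 6 (visiting each vertex's neighbors in the order listed); mark gray on enter, black on exit:
6 gray
  11 gray
    5 gray
      8 gray
      8 black
    5 black
    4 gray
    4 black
    3 gray
      0 gray
        10 gray
          10→4: 4 black — skip
          10→5: 5 black — skip
        10 black
        0→11: 11 is gray → back edge
First back edge: 0 → 11.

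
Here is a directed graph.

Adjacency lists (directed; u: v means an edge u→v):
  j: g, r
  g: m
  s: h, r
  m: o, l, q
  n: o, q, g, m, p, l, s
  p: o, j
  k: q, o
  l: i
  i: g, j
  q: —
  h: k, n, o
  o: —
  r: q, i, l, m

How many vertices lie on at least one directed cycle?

9

A vertex is on a directed cycle iff it belongs to a strongly connected component of size ≥ 2 (or has a self-loop).
The vertices on cycles are {g, h, i, j, l, m, n, r, s} — 9 in total.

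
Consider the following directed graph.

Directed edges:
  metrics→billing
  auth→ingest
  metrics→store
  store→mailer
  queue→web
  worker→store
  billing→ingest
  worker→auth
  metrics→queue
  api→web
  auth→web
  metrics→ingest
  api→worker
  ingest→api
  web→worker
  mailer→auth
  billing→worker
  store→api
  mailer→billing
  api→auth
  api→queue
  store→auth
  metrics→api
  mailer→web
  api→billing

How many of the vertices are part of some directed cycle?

9

A vertex is on a directed cycle iff it belongs to a strongly connected component of size ≥ 2 (or has a self-loop).
The vertices on cycles are {api, web, auth, queue, store, ingest, mailer, worker, billing} — 9 in total.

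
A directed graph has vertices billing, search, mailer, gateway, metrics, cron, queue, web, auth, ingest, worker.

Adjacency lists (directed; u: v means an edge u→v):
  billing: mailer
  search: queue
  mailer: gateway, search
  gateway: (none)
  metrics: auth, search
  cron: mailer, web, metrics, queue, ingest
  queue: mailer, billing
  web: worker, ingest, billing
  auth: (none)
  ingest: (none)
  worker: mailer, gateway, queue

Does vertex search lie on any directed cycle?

search is on a cycle iff search can reach itself via ≥1 edge.
search → queue → mailer → search — yes.

Yes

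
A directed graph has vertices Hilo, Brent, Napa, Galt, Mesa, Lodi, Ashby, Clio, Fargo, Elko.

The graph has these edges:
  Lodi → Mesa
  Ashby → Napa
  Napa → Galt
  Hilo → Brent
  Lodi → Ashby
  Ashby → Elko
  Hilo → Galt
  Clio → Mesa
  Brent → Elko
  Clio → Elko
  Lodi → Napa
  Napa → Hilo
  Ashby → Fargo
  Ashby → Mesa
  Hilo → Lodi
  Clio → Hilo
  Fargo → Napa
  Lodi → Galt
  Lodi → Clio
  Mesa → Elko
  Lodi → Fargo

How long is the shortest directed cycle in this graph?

For each vertex v, BFS finds the shortest path from v back to v.
The shortest such closed walk is Lodi → Napa → Hilo → Lodi, length 3.

3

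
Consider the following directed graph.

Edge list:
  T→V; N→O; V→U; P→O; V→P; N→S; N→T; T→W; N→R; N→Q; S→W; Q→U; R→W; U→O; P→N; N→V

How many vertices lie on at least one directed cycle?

4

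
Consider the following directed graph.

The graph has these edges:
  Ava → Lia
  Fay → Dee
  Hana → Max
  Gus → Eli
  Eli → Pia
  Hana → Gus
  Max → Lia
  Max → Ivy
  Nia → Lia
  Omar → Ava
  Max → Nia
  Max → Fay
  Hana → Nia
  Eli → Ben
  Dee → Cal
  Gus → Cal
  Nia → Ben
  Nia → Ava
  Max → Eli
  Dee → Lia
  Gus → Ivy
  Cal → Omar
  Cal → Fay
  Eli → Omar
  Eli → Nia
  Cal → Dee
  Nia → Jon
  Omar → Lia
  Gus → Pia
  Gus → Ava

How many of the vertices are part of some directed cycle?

3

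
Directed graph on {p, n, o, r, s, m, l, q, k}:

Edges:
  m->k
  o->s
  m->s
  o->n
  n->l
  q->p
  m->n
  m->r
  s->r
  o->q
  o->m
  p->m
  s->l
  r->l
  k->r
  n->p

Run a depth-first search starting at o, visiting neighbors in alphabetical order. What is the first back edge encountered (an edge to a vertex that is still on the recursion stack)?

DFS from o (visiting neighbors in alphabetical order); mark gray on enter, black on exit:
o gray
  m gray
    k gray
      r gray
        l gray
        l black
      r black
    k black
    n gray
      n→l: l black — skip
      p gray
        p→m: m is gray → back edge
First back edge: p → m.

p→m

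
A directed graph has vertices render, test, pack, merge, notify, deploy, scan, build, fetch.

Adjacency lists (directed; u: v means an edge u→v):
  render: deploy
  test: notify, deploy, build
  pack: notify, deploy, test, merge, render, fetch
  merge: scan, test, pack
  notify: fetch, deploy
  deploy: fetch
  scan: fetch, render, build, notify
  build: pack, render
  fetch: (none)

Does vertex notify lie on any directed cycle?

notify lies on a cycle iff there is a path from notify back to itself.
Exploring from notify, it never reaches itself; equivalently, its strongly connected component is a singleton.

No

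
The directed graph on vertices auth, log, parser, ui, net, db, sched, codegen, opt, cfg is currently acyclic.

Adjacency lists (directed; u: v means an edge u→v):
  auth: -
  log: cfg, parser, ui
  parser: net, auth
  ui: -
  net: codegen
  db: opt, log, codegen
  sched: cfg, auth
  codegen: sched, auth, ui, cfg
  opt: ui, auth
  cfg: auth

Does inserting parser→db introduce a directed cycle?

Yes

Adding parser→db creates a cycle iff db can already reach parser.
Path from db: db → log → parser.
So db → … → parser → db is a cycle.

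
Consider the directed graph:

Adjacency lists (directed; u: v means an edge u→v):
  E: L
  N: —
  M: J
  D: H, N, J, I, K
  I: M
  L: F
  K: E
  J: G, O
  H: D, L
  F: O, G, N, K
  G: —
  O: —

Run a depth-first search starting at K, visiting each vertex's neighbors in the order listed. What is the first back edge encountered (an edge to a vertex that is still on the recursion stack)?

DFS from K (visiting each vertex's neighbors in the order listed); mark gray on enter, black on exit:
K gray
  E gray
    L gray
      F gray
        O gray
        O black
        G gray
        G black
        N gray
        N black
        F→K: K is gray → back edge
First back edge: F → K.

F→K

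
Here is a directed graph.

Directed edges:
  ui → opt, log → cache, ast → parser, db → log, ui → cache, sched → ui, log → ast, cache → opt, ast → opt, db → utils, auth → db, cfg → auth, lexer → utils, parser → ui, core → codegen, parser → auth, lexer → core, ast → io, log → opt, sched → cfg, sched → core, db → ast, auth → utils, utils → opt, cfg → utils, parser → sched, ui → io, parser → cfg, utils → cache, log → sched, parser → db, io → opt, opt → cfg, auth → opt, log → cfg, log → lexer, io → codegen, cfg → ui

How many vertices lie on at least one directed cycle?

13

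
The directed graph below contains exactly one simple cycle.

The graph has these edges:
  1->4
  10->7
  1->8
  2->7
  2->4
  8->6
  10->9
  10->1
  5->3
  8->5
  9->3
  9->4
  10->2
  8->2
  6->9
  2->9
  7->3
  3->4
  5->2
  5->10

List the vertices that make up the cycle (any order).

1, 5, 8, 10

DFS with gray/black marking from 5:
5 gray
  10 gray
    1 gray
      4 gray
      4 black
      8 gray
        2 gray
          9 gray
            9→4: 4 black — skip
            3 gray
              3→4: 4 black — skip
            3 black
          9 black
          7 gray
            7→3: 3 black — skip
          7 black
          2→4: 4 black — skip
        2 black
        6 gray
          6→9: 9 black — skip
        6 black
        8→5: 5 is gray → back edge
Back edge closes the cycle 5 → 10 → 1 → 8 → 5; its vertices are {1, 5, 8, 10}.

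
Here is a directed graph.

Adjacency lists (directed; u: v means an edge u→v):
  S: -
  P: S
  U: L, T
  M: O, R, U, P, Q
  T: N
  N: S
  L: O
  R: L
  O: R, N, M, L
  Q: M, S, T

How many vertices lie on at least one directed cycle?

6

A vertex is on a directed cycle iff it belongs to a strongly connected component of size ≥ 2 (or has a self-loop).
The vertices on cycles are {L, M, O, Q, R, U} — 6 in total.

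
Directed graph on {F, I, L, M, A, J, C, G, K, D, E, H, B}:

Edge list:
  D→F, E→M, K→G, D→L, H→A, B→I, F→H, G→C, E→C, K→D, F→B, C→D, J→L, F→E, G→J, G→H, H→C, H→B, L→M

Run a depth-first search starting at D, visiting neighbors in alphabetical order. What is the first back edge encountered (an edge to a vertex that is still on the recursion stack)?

C→D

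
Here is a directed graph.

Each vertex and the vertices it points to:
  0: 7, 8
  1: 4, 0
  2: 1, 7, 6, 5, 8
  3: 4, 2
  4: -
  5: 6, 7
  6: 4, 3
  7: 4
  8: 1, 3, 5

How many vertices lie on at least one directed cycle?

7

A vertex is on a directed cycle iff it belongs to a strongly connected component of size ≥ 2 (or has a self-loop).
The vertices on cycles are {0, 1, 2, 3, 5, 6, 8} — 7 in total.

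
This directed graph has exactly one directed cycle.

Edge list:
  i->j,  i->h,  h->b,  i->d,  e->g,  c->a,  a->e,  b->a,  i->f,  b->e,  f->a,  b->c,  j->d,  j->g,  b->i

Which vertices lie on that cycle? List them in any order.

DFS with gray/black marking from i:
i gray
  d gray
  d black
  j gray
    g gray
    g black
    j→d: d black — skip
  j black
  f gray
    a gray
      e gray
        e→g: g black — skip
      e black
    a black
  f black
  h gray
    b gray
      b→e: e black — skip
      b→a: a black — skip
      b→i: i is gray → back edge
Back edge closes the cycle i → h → b → i; its vertices are {b, h, i}.

b, h, i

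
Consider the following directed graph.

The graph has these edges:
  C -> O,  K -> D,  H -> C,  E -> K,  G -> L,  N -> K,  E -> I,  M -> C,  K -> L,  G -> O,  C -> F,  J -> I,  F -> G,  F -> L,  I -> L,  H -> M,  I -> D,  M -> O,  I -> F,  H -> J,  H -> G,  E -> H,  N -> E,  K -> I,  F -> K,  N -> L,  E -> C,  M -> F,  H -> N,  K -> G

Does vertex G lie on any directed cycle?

No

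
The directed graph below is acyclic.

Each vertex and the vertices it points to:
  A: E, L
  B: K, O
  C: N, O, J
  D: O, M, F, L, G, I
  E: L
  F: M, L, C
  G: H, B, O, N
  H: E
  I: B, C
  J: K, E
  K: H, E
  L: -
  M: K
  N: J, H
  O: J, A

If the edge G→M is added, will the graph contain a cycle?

Adding G→M creates a cycle iff M can already reach G.
Explore from M: no path reaches G. The graph stays acyclic.

No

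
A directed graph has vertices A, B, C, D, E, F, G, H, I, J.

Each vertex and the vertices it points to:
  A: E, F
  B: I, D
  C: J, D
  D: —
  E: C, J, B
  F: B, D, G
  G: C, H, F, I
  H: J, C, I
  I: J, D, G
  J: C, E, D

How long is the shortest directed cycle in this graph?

2

For each vertex v, BFS finds the shortest path from v back to v.
The shortest such closed walk is E → J → E, length 2.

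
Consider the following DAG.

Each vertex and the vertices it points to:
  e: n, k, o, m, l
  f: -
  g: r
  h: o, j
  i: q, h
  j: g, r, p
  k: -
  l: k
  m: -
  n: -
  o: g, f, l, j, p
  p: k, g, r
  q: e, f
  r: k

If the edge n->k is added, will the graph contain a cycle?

No

Adding n→k creates a cycle iff k can already reach n.
Explore from k: no path reaches n. The graph stays acyclic.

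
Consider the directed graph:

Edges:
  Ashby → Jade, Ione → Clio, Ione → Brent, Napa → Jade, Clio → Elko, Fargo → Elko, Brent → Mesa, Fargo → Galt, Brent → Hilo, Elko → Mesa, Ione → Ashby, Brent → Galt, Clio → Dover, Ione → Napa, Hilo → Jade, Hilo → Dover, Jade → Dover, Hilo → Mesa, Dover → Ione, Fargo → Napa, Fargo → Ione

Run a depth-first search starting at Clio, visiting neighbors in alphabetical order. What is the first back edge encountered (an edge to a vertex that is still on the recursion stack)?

Jade->Dover

DFS from Clio (visiting neighbors in alphabetical order); mark gray on enter, black on exit:
Clio gray
  Dover gray
    Ione gray
      Ashby gray
        Jade gray
          Jade→Dover: Dover is gray → back edge
First back edge: Jade → Dover.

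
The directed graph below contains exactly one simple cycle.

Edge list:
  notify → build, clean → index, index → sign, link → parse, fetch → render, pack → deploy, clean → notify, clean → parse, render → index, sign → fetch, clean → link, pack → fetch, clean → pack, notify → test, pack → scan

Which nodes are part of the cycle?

sign, fetch, index, render

DFS with gray/black marking from index:
index gray
  sign gray
    fetch gray
      render gray
        render→index: index is gray → back edge
Back edge closes the cycle index → sign → fetch → render → index; its vertices are {sign, fetch, index, render}.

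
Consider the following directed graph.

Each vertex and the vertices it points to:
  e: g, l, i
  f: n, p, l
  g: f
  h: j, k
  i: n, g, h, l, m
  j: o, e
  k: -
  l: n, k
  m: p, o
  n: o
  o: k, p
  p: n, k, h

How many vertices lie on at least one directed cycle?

11

A vertex is on a directed cycle iff it belongs to a strongly connected component of size ≥ 2 (or has a self-loop).
The vertices on cycles are {e, f, g, h, i, j, l, m, n, o, p} — 11 in total.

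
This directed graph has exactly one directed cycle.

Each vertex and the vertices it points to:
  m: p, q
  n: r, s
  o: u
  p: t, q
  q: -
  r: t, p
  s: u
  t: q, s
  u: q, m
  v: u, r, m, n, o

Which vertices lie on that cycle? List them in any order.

m, p, s, t, u

DFS with gray/black marking from m:
m gray
  p gray
    t gray
      q gray
      q black
      s gray
        u gray
          u→q: q black — skip
          u→m: m is gray → back edge
Back edge closes the cycle m → p → t → s → u → m; its vertices are {m, p, s, t, u}.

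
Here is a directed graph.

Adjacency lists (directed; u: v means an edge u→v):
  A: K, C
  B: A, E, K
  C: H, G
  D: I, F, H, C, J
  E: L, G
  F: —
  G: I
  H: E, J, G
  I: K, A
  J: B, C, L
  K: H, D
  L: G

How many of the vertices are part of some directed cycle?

A vertex is on a directed cycle iff it belongs to a strongly connected component of size ≥ 2 (or has a self-loop).
The vertices on cycles are {A, B, C, D, E, G, H, I, J, K, L} — 11 in total.

11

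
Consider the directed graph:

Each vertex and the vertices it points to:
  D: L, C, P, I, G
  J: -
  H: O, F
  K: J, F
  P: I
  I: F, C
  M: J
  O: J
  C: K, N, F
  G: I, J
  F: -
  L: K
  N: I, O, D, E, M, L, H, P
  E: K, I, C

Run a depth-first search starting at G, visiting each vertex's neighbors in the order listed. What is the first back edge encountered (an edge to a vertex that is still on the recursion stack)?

N→I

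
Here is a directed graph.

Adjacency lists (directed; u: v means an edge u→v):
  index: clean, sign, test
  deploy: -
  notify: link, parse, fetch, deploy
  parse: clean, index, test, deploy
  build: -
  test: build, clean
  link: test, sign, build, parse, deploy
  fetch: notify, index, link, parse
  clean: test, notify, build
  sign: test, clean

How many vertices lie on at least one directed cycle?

8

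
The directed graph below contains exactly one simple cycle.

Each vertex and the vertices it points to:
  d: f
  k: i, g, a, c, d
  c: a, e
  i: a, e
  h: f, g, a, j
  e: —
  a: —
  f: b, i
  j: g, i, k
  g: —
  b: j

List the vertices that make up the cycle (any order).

DFS with gray/black marking from j:
j gray
  g gray
  g black
  i gray
    a gray
    a black
    e gray
    e black
  i black
  k gray
    k→i: i black — skip
    k→g: g black — skip
    k→a: a black — skip
    c gray
      c→a: a black — skip
      c→e: e black — skip
    c black
    d gray
      f gray
        b gray
          b→j: j is gray → back edge
Back edge closes the cycle j → k → d → f → b → j; its vertices are {b, d, f, j, k}.

b, d, f, j, k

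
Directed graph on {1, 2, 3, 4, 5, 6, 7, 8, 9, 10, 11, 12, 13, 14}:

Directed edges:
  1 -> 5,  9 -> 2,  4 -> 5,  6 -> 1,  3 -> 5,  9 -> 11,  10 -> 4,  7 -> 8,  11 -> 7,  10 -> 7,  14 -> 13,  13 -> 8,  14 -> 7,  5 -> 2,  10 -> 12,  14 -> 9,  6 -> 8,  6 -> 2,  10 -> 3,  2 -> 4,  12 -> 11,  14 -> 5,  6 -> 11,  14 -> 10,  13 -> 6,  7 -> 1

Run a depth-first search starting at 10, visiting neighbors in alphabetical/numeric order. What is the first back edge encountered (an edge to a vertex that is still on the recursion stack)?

DFS from 10 (visiting neighbors in alphabetical/numeric order); mark gray on enter, black on exit:
10 gray
  3 gray
    5 gray
      2 gray
        4 gray
          4→5: 5 is gray → back edge
First back edge: 4 → 5.

4->5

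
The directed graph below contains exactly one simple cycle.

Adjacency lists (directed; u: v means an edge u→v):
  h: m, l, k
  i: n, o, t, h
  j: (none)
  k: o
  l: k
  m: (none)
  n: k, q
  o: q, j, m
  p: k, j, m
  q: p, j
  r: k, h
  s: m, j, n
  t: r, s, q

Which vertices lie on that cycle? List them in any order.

k, o, p, q

DFS with gray/black marking from o:
o gray
  q gray
    p gray
      k gray
        k→o: o is gray → back edge
Back edge closes the cycle o → q → p → k → o; its vertices are {k, o, p, q}.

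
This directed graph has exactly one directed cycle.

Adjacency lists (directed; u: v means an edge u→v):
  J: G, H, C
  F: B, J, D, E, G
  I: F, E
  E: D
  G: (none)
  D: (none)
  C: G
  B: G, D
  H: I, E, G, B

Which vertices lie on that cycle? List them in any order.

F, H, I, J

DFS with gray/black marking from J:
J gray
  G gray
  G black
  H gray
    I gray
      F gray
        B gray
          B→G: G black — skip
          D gray
          D black
        B black
        F→J: J is gray → back edge
Back edge closes the cycle J → H → I → F → J; its vertices are {F, H, I, J}.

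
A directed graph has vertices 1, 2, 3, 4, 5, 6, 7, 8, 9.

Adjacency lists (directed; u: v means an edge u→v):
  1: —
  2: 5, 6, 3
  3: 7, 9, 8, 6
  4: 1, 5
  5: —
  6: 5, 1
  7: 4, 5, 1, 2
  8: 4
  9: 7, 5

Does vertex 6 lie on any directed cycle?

6 lies on a cycle iff there is a path from 6 back to itself.
Exploring from 6, it never reaches itself; equivalently, its strongly connected component is a singleton.

No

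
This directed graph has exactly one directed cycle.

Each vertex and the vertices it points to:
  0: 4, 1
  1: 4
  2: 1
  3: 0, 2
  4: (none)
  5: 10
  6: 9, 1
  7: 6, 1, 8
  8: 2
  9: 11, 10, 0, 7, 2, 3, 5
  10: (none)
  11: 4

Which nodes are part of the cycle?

6, 7, 9

DFS with gray/black marking from 9:
9 gray
  11 gray
    4 gray
    4 black
  11 black
  10 gray
  10 black
  0 gray
    0→4: 4 black — skip
    1 gray
      1→4: 4 black — skip
    1 black
  0 black
  7 gray
    6 gray
      6→9: 9 is gray → back edge
Back edge closes the cycle 9 → 7 → 6 → 9; its vertices are {6, 7, 9}.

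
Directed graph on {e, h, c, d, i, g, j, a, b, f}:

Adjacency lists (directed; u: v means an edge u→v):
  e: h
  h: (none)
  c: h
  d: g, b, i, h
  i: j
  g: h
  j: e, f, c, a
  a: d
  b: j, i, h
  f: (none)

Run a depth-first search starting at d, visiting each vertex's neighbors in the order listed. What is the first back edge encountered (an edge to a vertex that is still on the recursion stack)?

DFS from d (visiting each vertex's neighbors in the order listed); mark gray on enter, black on exit:
d gray
  g gray
    h gray
    h black
  g black
  b gray
    j gray
      e gray
        e→h: h black — skip
      e black
      f gray
      f black
      c gray
        c→h: h black — skip
      c black
      a gray
        a→d: d is gray → back edge
First back edge: a → d.

a→d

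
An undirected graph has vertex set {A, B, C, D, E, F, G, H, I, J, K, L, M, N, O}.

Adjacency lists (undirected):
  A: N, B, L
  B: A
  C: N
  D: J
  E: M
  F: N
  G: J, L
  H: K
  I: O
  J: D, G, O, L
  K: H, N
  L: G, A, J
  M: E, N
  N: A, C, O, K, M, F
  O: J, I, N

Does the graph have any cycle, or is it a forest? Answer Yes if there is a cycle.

Yes

DFS, tracking each vertex's parent; an edge to a visited non-parent vertex closes a cycle.
Start from L:
visit L (parent –)
  visit G (parent L)
    visit J (parent G)
      visit D (parent J)
        D–J: parent, skip
      J–G: parent, skip
      visit O (parent J)
        O–J: parent, skip
        visit I (parent O)
          I–O: parent, skip
        visit N (parent O)
          visit A (parent N)
            A–N: parent, skip
            visit B (parent A)
              B–A: parent, skip
            A–L: L visited and ≠ parent → cycle
Cycle: L – G – J – O – N – A – L.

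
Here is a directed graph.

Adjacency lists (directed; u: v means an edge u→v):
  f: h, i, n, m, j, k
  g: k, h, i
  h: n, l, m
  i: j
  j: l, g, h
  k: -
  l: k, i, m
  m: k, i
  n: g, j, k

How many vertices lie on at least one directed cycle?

7

A vertex is on a directed cycle iff it belongs to a strongly connected component of size ≥ 2 (or has a self-loop).
The vertices on cycles are {g, h, i, j, l, m, n} — 7 in total.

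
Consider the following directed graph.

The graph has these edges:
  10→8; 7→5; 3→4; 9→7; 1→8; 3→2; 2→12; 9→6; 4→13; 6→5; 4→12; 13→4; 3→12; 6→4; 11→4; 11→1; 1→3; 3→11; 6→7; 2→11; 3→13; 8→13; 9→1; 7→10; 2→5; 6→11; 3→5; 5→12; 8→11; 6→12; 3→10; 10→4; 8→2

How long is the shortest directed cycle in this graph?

2

For each vertex v, BFS finds the shortest path from v back to v.
The shortest such closed walk is 4 → 13 → 4, length 2.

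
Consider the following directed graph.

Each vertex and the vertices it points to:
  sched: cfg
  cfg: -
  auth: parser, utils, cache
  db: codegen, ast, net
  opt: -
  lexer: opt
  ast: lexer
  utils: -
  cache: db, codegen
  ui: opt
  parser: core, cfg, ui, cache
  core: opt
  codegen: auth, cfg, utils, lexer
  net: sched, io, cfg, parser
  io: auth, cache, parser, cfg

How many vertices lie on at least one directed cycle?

A vertex is on a directed cycle iff it belongs to a strongly connected component of size ≥ 2 (or has a self-loop).
The vertices on cycles are {db, io, net, auth, cache, parser, codegen} — 7 in total.

7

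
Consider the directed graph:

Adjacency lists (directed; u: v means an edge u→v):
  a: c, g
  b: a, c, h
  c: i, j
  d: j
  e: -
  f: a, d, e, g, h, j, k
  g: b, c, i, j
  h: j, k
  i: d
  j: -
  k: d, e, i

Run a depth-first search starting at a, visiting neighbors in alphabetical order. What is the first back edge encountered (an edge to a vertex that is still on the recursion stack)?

b->a

DFS from a (visiting neighbors in alphabetical order); mark gray on enter, black on exit:
a gray
  c gray
    i gray
      d gray
        j gray
        j black
      d black
    i black
    c→j: j black — skip
  c black
  g gray
    b gray
      b→a: a is gray → back edge
First back edge: b → a.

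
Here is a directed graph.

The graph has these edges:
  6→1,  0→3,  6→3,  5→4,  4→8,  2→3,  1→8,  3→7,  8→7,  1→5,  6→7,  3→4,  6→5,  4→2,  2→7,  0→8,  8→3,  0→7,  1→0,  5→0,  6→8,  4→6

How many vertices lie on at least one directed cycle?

A vertex is on a directed cycle iff it belongs to a strongly connected component of size ≥ 2 (or has a self-loop).
The vertices on cycles are {0, 1, 2, 3, 4, 5, 6, 8} — 8 in total.

8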